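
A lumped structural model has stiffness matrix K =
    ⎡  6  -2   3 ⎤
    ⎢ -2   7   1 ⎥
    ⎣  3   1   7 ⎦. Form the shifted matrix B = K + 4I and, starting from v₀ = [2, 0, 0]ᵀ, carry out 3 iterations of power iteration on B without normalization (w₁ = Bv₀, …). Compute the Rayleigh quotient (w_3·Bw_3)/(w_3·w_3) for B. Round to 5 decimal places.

μ ≈ 13.57558

B = K + 4I has rows (10, -2, 3); (-2, 11, 1); (3, 1, 11)
w1 = Bv₀ = (20, -4, 6)
w2 = Bw1 = (226, -78, 122)
w3 = Bw2 = (2782, -1188, 1942)
Bw3 = (36022, -16690, 28520)
w3·Bw3 = 175426764; w3·w3 = 12922232; μ ≈ 175426764/12922232 = 13.57558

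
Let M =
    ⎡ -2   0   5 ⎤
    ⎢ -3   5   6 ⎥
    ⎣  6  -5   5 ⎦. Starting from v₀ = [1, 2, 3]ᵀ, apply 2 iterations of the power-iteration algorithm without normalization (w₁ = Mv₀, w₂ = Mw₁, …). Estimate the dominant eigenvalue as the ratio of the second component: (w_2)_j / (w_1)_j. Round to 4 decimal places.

6.0800

w1 = Mv₀ = ((-2)·1 + 0·2 + 5·3; (-3)·1 + 5·2 + 6·3; 6·1 + (-5)·2 + 5·3) = (13, 25, 11)
w2 = Mw1 = ((-2)·13 + 0·25 + 5·11; (-3)·13 + 5·25 + 6·11; 6·13 + (-5)·25 + 5·11) = (29, 152, 8)
Ratio at component: 152 / 25 = 6.0800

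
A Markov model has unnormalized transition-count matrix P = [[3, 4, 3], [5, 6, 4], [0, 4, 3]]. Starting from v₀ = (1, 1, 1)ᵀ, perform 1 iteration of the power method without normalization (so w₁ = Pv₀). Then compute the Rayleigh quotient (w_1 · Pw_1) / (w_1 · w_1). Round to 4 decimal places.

λ ≈ 11.2219

w1 = Pv₀ = (10, 15, 7)
Pw1 = (111, 168, 81)
w1·Pw1 = 10·111 + 15·168 + 7·81 = 4197; w1·w1 = 10·10 + 15·15 + 7·7 = 374
λ ≈ 4197/374 = 11.2219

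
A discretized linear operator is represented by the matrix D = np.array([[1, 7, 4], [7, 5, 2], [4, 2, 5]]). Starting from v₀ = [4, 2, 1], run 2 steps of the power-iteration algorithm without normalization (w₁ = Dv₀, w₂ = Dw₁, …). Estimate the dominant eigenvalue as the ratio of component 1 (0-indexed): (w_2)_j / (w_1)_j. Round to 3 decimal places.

10.100

w1 = Dv₀ = (1·4 + 7·2 + 4·1; 7·4 + 5·2 + 2·1; 4·4 + 2·2 + 5·1) = (22, 40, 25)
w2 = Dw1 = (1·22 + 7·40 + 4·25; 7·22 + 5·40 + 2·25; 4·22 + 2·40 + 5·25) = (402, 404, 293)
Ratio at component: 404 / 40 = 10.100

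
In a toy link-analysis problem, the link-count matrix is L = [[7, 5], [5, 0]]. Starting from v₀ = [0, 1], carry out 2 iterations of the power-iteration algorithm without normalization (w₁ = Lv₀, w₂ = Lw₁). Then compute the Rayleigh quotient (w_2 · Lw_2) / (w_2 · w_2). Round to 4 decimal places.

w1 = Lv₀ = (7·0 + 5·1; 5·0 + 0·1) = (5, 0)
w2 = Lw1 = (7·5 + 5·0; 5·5 + 0·0) = (35, 25)
Lw2 = (370, 175)
w2·Lw2 = 35·370 + 25·175 = 17325; w2·w2 = 35·35 + 25·25 = 1850
λ ≈ 17325/1850 = 9.3649

9.3649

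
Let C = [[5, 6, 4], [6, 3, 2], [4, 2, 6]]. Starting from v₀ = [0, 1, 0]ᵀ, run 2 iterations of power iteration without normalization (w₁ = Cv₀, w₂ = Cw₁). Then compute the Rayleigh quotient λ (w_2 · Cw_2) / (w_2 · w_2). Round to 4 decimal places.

w1 = Cv₀ = (6, 3, 2)
w2 = Cw1 = (56, 49, 42)
Cw2 = (742, 567, 574)
w2·Cw2 = 56·742 + 49·567 + 42·574 = 93443; w2·w2 = 56·56 + 49·49 + 42·42 = 7301
λ ≈ 93443/7301 = 12.7987

λ ≈ 12.7987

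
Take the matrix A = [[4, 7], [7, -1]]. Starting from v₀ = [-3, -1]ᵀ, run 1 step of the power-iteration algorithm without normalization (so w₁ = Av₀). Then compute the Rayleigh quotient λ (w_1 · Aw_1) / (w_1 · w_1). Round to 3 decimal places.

w1 = Av₀ = (4·(-3) + 7·(-1); 7·(-3) + (-1)·(-1)) = (-19, -20)
Aw1 = (-216, -113)
w1·Aw1 = (-19)·(-216) + (-20)·(-113) = 6364; w1·w1 = (-19)·(-19) + (-20)·(-20) = 761
λ ≈ 6364/761 = 8.363

8.363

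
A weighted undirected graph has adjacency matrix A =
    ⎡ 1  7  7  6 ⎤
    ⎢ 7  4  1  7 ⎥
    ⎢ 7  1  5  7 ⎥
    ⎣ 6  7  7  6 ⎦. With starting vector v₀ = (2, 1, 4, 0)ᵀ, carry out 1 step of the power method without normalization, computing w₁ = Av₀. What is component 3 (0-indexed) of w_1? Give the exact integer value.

w1 = Av₀ = (1·2 + 7·1 + 7·4 + 6·0; 7·2 + 4·1 + 1·4 + 7·0; 7·2 + 1·1 + 5·4 + 7·0; 6·2 + 7·1 + 7·4 + 6·0) = (37, 22, 35, 47)
The requested component of w1 is 47.

47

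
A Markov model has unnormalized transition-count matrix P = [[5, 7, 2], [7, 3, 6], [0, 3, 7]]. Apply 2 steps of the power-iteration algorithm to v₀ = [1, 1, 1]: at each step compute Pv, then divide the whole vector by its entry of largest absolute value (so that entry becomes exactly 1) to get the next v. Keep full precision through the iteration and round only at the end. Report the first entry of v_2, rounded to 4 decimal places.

0.9806

Pv0 = (14.00000, 16.00000, 10.00000); divide by 16.00000 → v1 = (0.87500, 1.00000, 0.62500)
Pv1 = (12.62500, 12.87500, 7.37500); divide by 12.87500 → v2 = (0.98058, 1.00000, 0.57282)
Requested entry of v2: 202/206 = 0.9806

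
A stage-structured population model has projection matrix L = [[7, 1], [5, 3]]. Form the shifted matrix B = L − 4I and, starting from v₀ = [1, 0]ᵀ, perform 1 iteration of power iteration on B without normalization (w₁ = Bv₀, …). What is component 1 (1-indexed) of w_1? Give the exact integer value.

B = L − 4I has rows (3, 1); (5, -1)
w1 = Bv₀ = (3, 5)
Requested component of w1: 3

3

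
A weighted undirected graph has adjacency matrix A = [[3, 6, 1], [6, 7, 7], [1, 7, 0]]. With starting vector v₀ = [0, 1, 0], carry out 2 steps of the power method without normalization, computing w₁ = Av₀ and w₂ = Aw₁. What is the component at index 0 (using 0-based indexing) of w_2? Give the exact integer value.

67

w1 = Av₀ = (3·0 + 6·1 + 1·0; 6·0 + 7·1 + 7·0; 1·0 + 7·1 + 0·0) = (6, 7, 7)
w2 = Aw1 = (3·6 + 6·7 + 1·7; 6·6 + 7·7 + 7·7; 1·6 + 7·7 + 0·7) = (67, 134, 55)
The requested component of w2 is 67.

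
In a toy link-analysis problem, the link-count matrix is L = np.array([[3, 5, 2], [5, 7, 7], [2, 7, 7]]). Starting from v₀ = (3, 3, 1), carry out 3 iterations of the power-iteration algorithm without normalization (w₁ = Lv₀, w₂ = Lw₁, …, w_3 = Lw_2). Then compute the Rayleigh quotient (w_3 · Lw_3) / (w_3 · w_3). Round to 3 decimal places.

λ ≈ 15.936

w1 = Lv₀ = (26, 43, 34)
w2 = Lw1 = (361, 669, 591)
w3 = Lw2 = (5610, 10625, 9542)
Lw3 = (89039, 169219, 152389)
w3·Lw3 = 5610·89039 + 10625·169219 + 9542·152389 = 3751556503; w3·w3 = 5610·5610 + 10625·10625 + 9542·9542 = 235412489
λ ≈ 3751556503/235412489 = 15.936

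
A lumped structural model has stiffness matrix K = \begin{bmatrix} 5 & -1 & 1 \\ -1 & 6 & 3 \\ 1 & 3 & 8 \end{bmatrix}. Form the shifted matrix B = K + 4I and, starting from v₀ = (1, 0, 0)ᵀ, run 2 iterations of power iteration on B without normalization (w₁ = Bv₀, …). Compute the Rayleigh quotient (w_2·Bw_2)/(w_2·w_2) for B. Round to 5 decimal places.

9.68871

B = K + 4I has rows (9, -1, 1); (-1, 10, 3); (1, 3, 12)
w1 = Bv₀ = (9·1 + (-1)·0 + 1·0; (-1)·1 + 10·0 + 3·0; 1·1 + 3·0 + 12·0) = (9, -1, 1)
w2 = Bw1 = (9·9 + (-1)·(-1) + 1·1; (-1)·9 + 10·(-1) + 3·1; 1·9 + 3·(-1) + 12·1) = (83, -16, 18)
Bw2 = (781, -189, 251)
w2·Bw2 = 72365; w2·w2 = 7469; μ ≈ 72365/7469 = 9.68871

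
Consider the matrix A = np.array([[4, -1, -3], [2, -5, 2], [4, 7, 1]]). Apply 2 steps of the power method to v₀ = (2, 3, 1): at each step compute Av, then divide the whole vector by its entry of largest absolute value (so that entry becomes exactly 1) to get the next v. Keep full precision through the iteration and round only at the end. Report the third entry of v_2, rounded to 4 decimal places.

-0.2294

Av0 = (2.00000, -9.00000, 30.00000); divide by 30.00000 → v1 = (0.06667, -0.30000, 1.00000)
Av1 = (-2.43333, 3.63333, -0.83333); divide by 3.63333 → v2 = (-0.66972, 1.00000, -0.22936)
Requested entry of v2: -25/109 = -0.2294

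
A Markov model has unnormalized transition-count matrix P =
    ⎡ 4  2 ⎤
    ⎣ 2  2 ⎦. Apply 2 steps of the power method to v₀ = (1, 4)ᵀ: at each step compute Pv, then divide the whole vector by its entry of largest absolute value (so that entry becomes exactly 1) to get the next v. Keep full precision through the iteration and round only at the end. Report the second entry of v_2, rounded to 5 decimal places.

Pv0 = (12.000000, 10.000000); divide by 12.000000 → v1 = (1.000000, 0.833333)
Pv1 = (5.666667, 3.666667); divide by 5.666667 → v2 = (1.000000, 0.647059)
Requested entry of v2: 44/68 = 0.64706

0.64706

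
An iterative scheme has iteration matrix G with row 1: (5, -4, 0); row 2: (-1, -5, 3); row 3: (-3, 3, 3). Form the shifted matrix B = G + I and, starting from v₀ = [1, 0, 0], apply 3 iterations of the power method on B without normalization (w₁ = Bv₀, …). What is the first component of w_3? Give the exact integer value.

B = G + I has rows (6, -4, 0); (-1, -4, 3); (-3, 3, 4)
w1 = Bv₀ = (6, -1, -3)
w2 = Bw1 = (40, -11, -33)
w3 = Bw2 = (284, -95, -285)
Requested component of w3: 284

284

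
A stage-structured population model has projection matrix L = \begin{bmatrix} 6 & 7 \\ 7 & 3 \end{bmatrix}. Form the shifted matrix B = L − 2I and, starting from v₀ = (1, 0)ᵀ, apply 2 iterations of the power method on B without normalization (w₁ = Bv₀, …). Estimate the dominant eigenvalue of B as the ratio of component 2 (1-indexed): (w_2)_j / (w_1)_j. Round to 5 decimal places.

B = L − 2I has rows (4, 7); (7, 1)
w1 = Bv₀ = (4, 7)
w2 = Bw1 = (65, 35)
Ratio: 35/7 = 5.00000

μ ≈ 5.00000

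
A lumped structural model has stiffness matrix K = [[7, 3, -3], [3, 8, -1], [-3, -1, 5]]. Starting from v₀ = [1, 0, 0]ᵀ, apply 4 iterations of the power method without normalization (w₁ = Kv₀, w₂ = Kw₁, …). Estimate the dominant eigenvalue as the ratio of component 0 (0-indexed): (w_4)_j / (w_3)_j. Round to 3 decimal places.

w1 = Kv₀ = (7, 3, -3)
w2 = Kw1 = (67, 48, -39)
w3 = Kw2 = (730, 624, -444)
w4 = Kw3 = (8314, 7626, -5034)
Ratio at component: 8314 / 730 = 11.389

11.389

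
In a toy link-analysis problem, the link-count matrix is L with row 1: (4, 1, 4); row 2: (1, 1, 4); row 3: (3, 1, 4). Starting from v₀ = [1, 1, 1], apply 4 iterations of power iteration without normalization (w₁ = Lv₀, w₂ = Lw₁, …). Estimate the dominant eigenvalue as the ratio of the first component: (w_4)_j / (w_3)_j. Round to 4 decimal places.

8.1410

w1 = Lv₀ = (4·1 + 1·1 + 4·1; 1·1 + 1·1 + 4·1; 3·1 + 1·1 + 4·1) = (9, 6, 8)
w2 = Lw1 = (4·9 + 1·6 + 4·8; 1·9 + 1·6 + 4·8; 3·9 + 1·6 + 4·8) = (74, 47, 65)
w3 = Lw2 = (603, 381, 529)
w4 = Lw3 = (4909, 3100, 4306)
Ratio at component: 4909 / 603 = 8.1410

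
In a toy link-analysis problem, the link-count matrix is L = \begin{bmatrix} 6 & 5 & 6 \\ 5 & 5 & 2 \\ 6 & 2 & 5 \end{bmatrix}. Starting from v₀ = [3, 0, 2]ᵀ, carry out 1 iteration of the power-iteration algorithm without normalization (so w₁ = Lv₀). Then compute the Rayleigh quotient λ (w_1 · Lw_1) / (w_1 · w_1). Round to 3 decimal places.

λ ≈ 14.197

w1 = Lv₀ = (30, 19, 28)
Lw1 = (443, 301, 358)
w1·Lw1 = 30·443 + 19·301 + 28·358 = 29033; w1·w1 = 30·30 + 19·19 + 28·28 = 2045
λ ≈ 29033/2045 = 14.197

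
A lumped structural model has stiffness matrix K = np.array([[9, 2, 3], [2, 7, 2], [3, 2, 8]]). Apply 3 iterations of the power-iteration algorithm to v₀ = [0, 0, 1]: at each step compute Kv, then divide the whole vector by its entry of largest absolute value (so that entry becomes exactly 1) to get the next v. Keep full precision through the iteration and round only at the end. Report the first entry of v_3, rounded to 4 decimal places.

0.9355

Kv0 = (3.00000, 2.00000, 8.00000); divide by 8.00000 → v1 = (0.37500, 0.25000, 1.00000)
Kv1 = (6.87500, 4.50000, 9.62500); divide by 9.62500 → v2 = (0.71429, 0.46753, 1.00000)
Kv2 = (10.36364, 6.70130, 11.07792); divide by 11.07792 → v3 = (0.93552, 0.60492, 1.00000)
Requested entry of v3: 798/853 = 0.9355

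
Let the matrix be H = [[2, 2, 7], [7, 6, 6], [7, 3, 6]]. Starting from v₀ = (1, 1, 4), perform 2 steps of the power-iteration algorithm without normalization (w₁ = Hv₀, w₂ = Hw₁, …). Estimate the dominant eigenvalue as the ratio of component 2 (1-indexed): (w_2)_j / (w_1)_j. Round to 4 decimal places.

λ ≈ 17.5676

w1 = Hv₀ = (2·1 + 2·1 + 7·4; 7·1 + 6·1 + 6·4; 7·1 + 3·1 + 6·4) = (32, 37, 34)
w2 = Hw1 = (2·32 + 2·37 + 7·34; 7·32 + 6·37 + 6·34; 7·32 + 3·37 + 6·34) = (376, 650, 539)
Ratio at component: 650 / 37 = 17.5676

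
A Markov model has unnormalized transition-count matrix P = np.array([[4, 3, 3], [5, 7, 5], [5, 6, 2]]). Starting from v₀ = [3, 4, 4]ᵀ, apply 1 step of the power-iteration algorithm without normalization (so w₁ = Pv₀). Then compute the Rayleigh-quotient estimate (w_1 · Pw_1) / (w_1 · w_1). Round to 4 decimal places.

λ ≈ 13.5986

w1 = Pv₀ = (4·3 + 3·4 + 3·4; 5·3 + 7·4 + 5·4; 5·3 + 6·4 + 2·4) = (36, 63, 47)
Pw1 = (474, 856, 652)
w1·Pw1 = 36·474 + 63·856 + 47·652 = 101636; w1·w1 = 36·36 + 63·63 + 47·47 = 7474
λ ≈ 101636/7474 = 13.5986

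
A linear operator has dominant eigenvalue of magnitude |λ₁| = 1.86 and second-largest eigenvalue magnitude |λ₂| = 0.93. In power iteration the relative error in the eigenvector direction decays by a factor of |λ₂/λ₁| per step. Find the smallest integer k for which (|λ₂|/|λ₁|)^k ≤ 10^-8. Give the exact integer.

27

|λ₂/λ₁| = 0.93/1.86 = 0.50000
Need k ≥ ln(10^-8) / ln(0.50000) = -18.4207 / -0.6931 ≈ 26.575
Smallest integer k satisfying the bound: 27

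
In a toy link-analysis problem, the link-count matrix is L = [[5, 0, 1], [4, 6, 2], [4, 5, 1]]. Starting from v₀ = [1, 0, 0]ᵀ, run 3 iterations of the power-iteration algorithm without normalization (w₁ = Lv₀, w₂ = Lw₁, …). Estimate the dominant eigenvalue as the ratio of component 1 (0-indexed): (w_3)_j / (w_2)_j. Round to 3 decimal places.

λ ≈ 9.923

w1 = Lv₀ = (5, 4, 4)
w2 = Lw1 = (29, 52, 44)
w3 = Lw2 = (189, 516, 420)
Ratio at component: 516 / 52 = 9.923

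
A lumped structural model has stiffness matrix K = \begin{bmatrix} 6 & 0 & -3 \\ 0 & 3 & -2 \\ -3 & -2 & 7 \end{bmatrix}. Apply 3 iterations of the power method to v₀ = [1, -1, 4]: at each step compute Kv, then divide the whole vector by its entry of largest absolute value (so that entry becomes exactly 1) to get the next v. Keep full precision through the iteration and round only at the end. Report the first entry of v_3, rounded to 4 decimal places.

-0.6527

Kv0 = (-6.00000, -11.00000, 27.00000); divide by 27.00000 → v1 = (-0.22222, -0.40741, 1.00000)
Kv1 = (-4.33333, -3.22222, 8.48148); divide by 8.48148 → v2 = (-0.51092, -0.37991, 1.00000)
Kv2 = (-6.06550, -3.13974, 9.29258); divide by 9.29258 → v3 = (-0.65273, -0.33788, 1.00000)
Requested entry of v3: -1389/2128 = -0.6527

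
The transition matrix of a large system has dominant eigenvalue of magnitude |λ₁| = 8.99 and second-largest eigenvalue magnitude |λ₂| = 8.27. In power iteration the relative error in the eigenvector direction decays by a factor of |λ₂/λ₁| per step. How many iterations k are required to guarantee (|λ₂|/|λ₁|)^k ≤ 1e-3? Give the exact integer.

83

|λ₂/λ₁| = 8.27/8.99 = 0.91991
Need k ≥ ln(1e-3) / ln(0.91991) = -6.9078 / -0.0835 ≈ 82.749
Smallest integer k satisfying the bound: 83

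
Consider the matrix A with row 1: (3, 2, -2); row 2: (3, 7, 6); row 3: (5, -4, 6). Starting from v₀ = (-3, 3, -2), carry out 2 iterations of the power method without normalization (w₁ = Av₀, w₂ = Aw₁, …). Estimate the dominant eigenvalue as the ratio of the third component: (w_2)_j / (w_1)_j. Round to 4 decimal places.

λ ≈ 5.8718

w1 = Av₀ = (3·(-3) + 2·3 + (-2)·(-2); 3·(-3) + 7·3 + 6·(-2); 5·(-3) + (-4)·3 + 6·(-2)) = (1, 0, -39)
w2 = Aw1 = (3·1 + 2·0 + (-2)·(-39); 3·1 + 7·0 + 6·(-39); 5·1 + (-4)·0 + 6·(-39)) = (81, -231, -229)
Ratio at component: -229 / -39 = 5.8718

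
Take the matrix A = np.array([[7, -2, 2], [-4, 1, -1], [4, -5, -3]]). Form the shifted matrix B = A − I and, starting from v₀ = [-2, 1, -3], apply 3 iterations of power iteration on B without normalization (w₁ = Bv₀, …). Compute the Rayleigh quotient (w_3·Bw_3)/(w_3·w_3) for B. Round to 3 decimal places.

8.469

B = A − I has rows (6, -2, 2); (-4, 0, -1); (4, -5, -4)
w1 = Bv₀ = (6·(-2) + (-2)·1 + 2·(-3); (-4)·(-2) + 0·1 + (-1)·(-3); 4·(-2) + (-5)·1 + (-4)·(-3)) = (-20, 11, -1)
w2 = Bw1 = (6·(-20) + (-2)·11 + 2·(-1); (-4)·(-20) + 0·11 + (-1)·(-1); 4·(-20) + (-5)·11 + (-4)·(-1)) = (-144, 81, -131)
w3 = Bw2 = (-1288, 707, -457)
Bw3 = (-10056, 5609, -6859)
w3·Bw3 = 20052254; w3·w3 = 2367642; μ ≈ 20052254/2367642 = 8.469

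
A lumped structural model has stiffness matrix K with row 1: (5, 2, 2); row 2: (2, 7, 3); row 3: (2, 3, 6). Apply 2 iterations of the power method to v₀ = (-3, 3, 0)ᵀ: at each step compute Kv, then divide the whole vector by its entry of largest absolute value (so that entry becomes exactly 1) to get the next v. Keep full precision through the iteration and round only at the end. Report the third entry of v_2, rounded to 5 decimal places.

0.46875

Kv0 = (-9.000000, 15.000000, 3.000000); divide by 15.000000 → v1 = (-0.600000, 1.000000, 0.200000)
Kv1 = (-0.600000, 6.400000, 3.000000); divide by 6.400000 → v2 = (-0.093750, 1.000000, 0.468750)
Requested entry of v2: 45/96 = 0.46875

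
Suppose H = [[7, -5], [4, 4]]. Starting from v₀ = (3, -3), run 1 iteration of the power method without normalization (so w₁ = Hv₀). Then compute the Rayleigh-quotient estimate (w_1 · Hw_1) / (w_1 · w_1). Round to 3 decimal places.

w1 = Hv₀ = (36, 0)
Hw1 = (252, 144)
w1·Hw1 = 36·252 + 0·144 = 9072; w1·w1 = 36·36 + 0·0 = 1296
λ ≈ 9072/1296 = 7.000

λ ≈ 7.000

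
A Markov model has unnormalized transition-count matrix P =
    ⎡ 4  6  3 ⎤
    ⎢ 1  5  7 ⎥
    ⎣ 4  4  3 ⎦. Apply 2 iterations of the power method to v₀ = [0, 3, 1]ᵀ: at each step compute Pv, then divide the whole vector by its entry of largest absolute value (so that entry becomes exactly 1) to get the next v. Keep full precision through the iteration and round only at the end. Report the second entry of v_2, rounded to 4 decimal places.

Pv0 = (21.00000, 22.00000, 15.00000); divide by 22.00000 → v1 = (0.95455, 1.00000, 0.68182)
Pv1 = (11.86364, 10.72727, 9.86364); divide by 11.86364 → v2 = (1.00000, 0.90421, 0.83142)
Requested entry of v2: 236/261 = 0.9042

0.9042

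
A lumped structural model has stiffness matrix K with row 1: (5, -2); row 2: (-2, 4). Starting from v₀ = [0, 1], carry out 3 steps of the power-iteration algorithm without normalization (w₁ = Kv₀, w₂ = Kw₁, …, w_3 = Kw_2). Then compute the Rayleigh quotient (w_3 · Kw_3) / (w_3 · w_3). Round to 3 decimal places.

6.544

w1 = Kv₀ = (5·0 + (-2)·1; (-2)·0 + 4·1) = (-2, 4)
w2 = Kw1 = (5·(-2) + (-2)·4; (-2)·(-2) + 4·4) = (-18, 20)
w3 = Kw2 = (-130, 116)
Kw3 = (-882, 724)
w3·Kw3 = (-130)·(-882) + 116·724 = 198644; w3·w3 = (-130)·(-130) + 116·116 = 30356
λ ≈ 198644/30356 = 6.544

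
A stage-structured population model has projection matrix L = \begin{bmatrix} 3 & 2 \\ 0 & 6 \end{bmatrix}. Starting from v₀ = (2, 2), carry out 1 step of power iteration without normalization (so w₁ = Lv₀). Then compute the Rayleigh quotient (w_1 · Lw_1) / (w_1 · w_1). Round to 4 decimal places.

w1 = Lv₀ = (3·2 + 2·2; 0·2 + 6·2) = (10, 12)
Lw1 = (54, 72)
w1·Lw1 = 10·54 + 12·72 = 1404; w1·w1 = 10·10 + 12·12 = 244
λ ≈ 1404/244 = 5.7541

5.7541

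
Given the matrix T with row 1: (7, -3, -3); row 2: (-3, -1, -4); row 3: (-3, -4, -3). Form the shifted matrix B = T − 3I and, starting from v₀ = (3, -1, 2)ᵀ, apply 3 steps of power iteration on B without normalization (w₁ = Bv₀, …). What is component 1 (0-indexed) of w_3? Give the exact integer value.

B = T − 3I has rows (4, -3, -3); (-3, -4, -4); (-3, -4, -6)
w1 = Bv₀ = (9, -13, -17)
w2 = Bw1 = (126, 93, 127)
w3 = Bw2 = (-156, -1258, -1512)
Requested component of w3: -1258

-1258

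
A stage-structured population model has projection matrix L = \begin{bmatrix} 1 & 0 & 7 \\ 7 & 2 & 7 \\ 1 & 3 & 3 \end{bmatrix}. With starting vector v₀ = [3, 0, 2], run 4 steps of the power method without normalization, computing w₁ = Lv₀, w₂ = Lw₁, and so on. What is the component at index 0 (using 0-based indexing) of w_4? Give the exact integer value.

w1 = Lv₀ = (17, 35, 9)
w2 = Lw1 = (80, 252, 149)
w3 = Lw2 = (1123, 2107, 1283)
w4 = Lw3 = (10104, 21056, 11293)
The requested component of w4 is 10104.

10104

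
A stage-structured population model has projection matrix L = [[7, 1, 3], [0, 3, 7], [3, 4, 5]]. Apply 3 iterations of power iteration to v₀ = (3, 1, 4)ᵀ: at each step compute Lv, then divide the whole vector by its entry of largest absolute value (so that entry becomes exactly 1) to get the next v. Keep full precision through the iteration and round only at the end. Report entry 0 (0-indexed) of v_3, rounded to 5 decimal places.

Lv0 = (34.000000, 31.000000, 33.000000); divide by 34.000000 → v1 = (1.000000, 0.911765, 0.970588)
Lv1 = (10.823529, 9.529412, 11.500000); divide by 11.500000 → v2 = (0.941176, 0.828645, 1.000000)
Lv2 = (10.416880, 9.485934, 11.138107); divide by 11.138107 → v3 = (0.935247, 0.851665, 1.000000)
Requested entry of v3: 4073/4355 = 0.93525

0.93525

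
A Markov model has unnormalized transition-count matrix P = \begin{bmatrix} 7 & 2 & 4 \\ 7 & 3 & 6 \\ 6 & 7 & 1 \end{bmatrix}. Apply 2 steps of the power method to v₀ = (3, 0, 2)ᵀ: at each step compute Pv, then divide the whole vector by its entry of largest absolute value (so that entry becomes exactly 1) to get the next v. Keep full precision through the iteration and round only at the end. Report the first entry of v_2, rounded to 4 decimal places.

Pv0 = (29.00000, 33.00000, 20.00000); divide by 33.00000 → v1 = (0.87879, 1.00000, 0.60606)
Pv1 = (10.57576, 12.78788, 12.87879); divide by 12.87879 → v2 = (0.82118, 0.99294, 1.00000)
Requested entry of v2: 349/425 = 0.8212

0.8212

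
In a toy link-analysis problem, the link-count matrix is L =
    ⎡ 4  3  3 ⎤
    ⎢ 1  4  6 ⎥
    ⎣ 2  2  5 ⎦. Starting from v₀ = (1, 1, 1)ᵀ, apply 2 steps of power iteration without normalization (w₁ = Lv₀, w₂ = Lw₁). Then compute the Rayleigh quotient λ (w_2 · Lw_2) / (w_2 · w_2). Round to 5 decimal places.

9.79609

w1 = Lv₀ = (4·1 + 3·1 + 3·1; 1·1 + 4·1 + 6·1; 2·1 + 2·1 + 5·1) = (10, 11, 9)
w2 = Lw1 = (4·10 + 3·11 + 3·9; 1·10 + 4·11 + 6·9; 2·10 + 2·11 + 5·9) = (100, 108, 87)
Lw2 = (985, 1054, 851)
w2·Lw2 = 100·985 + 108·1054 + 87·851 = 286369; w2·w2 = 100·100 + 108·108 + 87·87 = 29233
λ ≈ 286369/29233 = 9.79609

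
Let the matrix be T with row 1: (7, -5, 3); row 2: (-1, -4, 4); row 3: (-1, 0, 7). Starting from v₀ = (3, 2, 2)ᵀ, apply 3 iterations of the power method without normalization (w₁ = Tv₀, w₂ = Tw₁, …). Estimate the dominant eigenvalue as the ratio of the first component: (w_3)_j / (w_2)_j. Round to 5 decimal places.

6.91018

w1 = Tv₀ = (7·3 + (-5)·2 + 3·2; (-1)·3 + (-4)·2 + 4·2; (-1)·3 + 0·2 + 7·2) = (17, -3, 11)
w2 = Tw1 = (7·17 + (-5)·(-3) + 3·11; (-1)·17 + (-4)·(-3) + 4·11; (-1)·17 + 0·(-3) + 7·11) = (167, 39, 60)
w3 = Tw2 = (1154, -83, 253)
Ratio at component: 1154 / 167 = 6.91018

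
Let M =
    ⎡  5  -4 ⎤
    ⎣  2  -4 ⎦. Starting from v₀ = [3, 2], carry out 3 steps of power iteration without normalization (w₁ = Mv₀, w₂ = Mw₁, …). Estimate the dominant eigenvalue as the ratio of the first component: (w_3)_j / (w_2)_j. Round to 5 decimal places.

w1 = Mv₀ = (5·3 + (-4)·2; 2·3 + (-4)·2) = (7, -2)
w2 = Mw1 = (5·7 + (-4)·(-2); 2·7 + (-4)·(-2)) = (43, 22)
w3 = Mw2 = (127, -2)
Ratio at component: 127 / 43 = 2.95349

2.95349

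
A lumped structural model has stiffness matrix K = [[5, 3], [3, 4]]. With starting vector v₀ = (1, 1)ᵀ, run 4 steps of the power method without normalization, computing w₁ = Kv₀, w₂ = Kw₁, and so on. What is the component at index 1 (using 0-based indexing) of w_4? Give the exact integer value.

w1 = Kv₀ = (5·1 + 3·1; 3·1 + 4·1) = (8, 7)
w2 = Kw1 = (5·8 + 3·7; 3·8 + 4·7) = (61, 52)
w3 = Kw2 = (461, 391)
w4 = Kw3 = (3478, 2947)
The requested component of w4 is 2947.

2947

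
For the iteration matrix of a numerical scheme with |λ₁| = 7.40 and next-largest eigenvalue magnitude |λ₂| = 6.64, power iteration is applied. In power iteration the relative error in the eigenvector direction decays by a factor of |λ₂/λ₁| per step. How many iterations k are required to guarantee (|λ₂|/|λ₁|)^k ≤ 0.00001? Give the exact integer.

|λ₂/λ₁| = 6.64/7.40 = 0.89730
Need k ≥ ln(0.00001) / ln(0.89730) = -11.5129 / -0.1084 ≈ 106.239
Smallest integer k satisfying the bound: 107

107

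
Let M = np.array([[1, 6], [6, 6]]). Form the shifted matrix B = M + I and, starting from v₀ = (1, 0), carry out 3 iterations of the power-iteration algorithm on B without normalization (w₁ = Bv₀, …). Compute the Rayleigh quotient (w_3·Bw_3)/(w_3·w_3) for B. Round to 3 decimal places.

B = M + I has rows (2, 6); (6, 7)
w1 = Bv₀ = (2·1 + 6·0; 6·1 + 7·0) = (2, 6)
w2 = Bw1 = (2·2 + 6·6; 6·2 + 7·6) = (40, 54)
w3 = Bw2 = (404, 618)
Bw3 = (4516, 6750)
w3·Bw3 = 5995964; w3·w3 = 545140; μ ≈ 5995964/545140 = 10.999

μ ≈ 10.999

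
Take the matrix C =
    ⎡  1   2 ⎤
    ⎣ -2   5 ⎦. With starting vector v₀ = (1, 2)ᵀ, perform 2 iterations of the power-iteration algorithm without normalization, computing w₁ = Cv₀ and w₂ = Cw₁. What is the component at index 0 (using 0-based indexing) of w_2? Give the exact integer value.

21

w1 = Cv₀ = (1·1 + 2·2; (-2)·1 + 5·2) = (5, 8)
w2 = Cw1 = (1·5 + 2·8; (-2)·5 + 5·8) = (21, 30)
The requested component of w2 is 21.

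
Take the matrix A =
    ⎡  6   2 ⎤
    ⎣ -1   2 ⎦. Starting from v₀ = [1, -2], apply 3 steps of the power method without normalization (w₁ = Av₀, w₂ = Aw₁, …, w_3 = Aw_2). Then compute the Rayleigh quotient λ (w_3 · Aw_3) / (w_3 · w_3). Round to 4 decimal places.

w1 = Av₀ = (2, -5)
w2 = Aw1 = (2, -12)
w3 = Aw2 = (-12, -26)
Aw3 = (-124, -40)
w3·Aw3 = (-12)·(-124) + (-26)·(-40) = 2528; w3·w3 = (-12)·(-12) + (-26)·(-26) = 820
λ ≈ 2528/820 = 3.0829

λ ≈ 3.0829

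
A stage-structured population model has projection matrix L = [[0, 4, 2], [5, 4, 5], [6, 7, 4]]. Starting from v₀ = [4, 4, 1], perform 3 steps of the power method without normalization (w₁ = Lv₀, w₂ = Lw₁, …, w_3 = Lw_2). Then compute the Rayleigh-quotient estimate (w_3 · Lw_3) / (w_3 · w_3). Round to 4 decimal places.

w1 = Lv₀ = (0·4 + 4·4 + 2·1; 5·4 + 4·4 + 5·1; 6·4 + 7·4 + 4·1) = (18, 41, 56)
w2 = Lw1 = (0·18 + 4·41 + 2·56; 5·18 + 4·41 + 5·56; 6·18 + 7·41 + 4·56) = (276, 534, 619)
w3 = Lw2 = (3374, 6611, 7870)
Lw3 = (42184, 82664, 98001)
w3·Lw3 = 3374·42184 + 6611·82664 + 7870·98001 = 1460088390; w3·w3 = 3374·3374 + 6611·6611 + 7870·7870 = 117026097
λ ≈ 1460088390/117026097 = 12.4766

λ ≈ 12.4766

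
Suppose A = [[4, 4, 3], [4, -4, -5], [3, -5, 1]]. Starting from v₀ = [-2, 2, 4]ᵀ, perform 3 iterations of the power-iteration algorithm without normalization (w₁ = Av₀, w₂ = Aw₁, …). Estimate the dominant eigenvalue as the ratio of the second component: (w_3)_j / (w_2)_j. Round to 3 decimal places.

λ ≈ -10.143

w1 = Av₀ = (12, -36, -12)
w2 = Aw1 = (-132, 252, 204)
w3 = Aw2 = (1092, -2556, -1452)
Ratio at component: -2556 / 252 = -10.143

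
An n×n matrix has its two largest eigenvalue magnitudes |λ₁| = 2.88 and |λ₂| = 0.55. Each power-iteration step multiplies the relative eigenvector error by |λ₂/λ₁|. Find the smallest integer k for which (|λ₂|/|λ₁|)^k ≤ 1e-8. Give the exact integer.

12

|λ₂/λ₁| = 0.55/2.88 = 0.19097
Need k ≥ ln(1e-8) / ln(0.19097) = -18.4207 / -1.6556 ≈ 11.126
Smallest integer k satisfying the bound: 12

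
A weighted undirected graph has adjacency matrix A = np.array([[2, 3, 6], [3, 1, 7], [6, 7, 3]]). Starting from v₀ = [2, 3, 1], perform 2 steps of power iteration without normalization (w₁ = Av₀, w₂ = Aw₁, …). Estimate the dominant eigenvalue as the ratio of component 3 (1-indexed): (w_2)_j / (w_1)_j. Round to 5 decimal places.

w1 = Av₀ = (2·2 + 3·3 + 6·1; 3·2 + 1·3 + 7·1; 6·2 + 7·3 + 3·1) = (19, 16, 36)
w2 = Aw1 = (2·19 + 3·16 + 6·36; 3·19 + 1·16 + 7·36; 6·19 + 7·16 + 3·36) = (302, 325, 334)
Ratio at component: 334 / 36 = 9.27778

9.27778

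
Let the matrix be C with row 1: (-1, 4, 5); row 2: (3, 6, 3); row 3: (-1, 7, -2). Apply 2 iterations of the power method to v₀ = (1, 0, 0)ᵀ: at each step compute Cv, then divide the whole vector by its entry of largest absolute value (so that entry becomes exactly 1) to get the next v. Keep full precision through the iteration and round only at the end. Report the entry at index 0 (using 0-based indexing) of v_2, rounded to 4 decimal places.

0.3333

Cv0 = (-1.00000, 3.00000, -1.00000); divide by 3.00000 → v1 = (-0.33333, 1.00000, -0.33333)
Cv1 = (2.66667, 4.00000, 8.00000); divide by 8.00000 → v2 = (0.33333, 0.50000, 1.00000)
Requested entry of v2: 8/24 = 0.3333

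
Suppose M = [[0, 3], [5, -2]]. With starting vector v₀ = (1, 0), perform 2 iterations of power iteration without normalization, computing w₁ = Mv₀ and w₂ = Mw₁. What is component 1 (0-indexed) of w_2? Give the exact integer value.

-10

w1 = Mv₀ = (0·1 + 3·0; 5·1 + (-2)·0) = (0, 5)
w2 = Mw1 = (0·0 + 3·5; 5·0 + (-2)·5) = (15, -10)
The requested component of w2 is -10.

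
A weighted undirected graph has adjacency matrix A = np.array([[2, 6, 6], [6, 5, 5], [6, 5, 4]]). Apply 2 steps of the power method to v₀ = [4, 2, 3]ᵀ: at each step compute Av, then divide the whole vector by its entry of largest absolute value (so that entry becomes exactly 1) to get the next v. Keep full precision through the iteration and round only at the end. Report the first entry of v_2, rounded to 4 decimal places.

Av0 = (38.00000, 49.00000, 46.00000); divide by 49.00000 → v1 = (0.77551, 1.00000, 0.93878)
Av1 = (13.18367, 14.34694, 13.40816); divide by 14.34694 → v2 = (0.91892, 1.00000, 0.93457)
Requested entry of v2: 646/703 = 0.9189

0.9189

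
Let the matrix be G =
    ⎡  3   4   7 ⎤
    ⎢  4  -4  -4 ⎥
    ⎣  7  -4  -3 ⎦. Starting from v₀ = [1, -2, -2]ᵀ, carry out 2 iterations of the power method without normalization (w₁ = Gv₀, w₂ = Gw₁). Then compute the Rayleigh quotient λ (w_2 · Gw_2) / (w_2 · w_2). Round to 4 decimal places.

w1 = Gv₀ = (-19, 20, 21)
w2 = Gw1 = (170, -240, -276)
Gw2 = (-2382, 2744, 2978)
w2·Gw2 = 170·(-2382) + (-240)·2744 + (-276)·2978 = -1885428; w2·w2 = 170·170 + (-240)·(-240) + (-276)·(-276) = 162676
λ ≈ -1885428/162676 = -11.5901

-11.5901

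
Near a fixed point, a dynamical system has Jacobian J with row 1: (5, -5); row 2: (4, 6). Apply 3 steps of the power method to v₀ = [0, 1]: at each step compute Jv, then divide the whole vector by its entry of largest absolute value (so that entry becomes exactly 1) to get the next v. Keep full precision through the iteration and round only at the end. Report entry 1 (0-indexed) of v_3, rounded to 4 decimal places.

Jv0 = (-5.00000, 6.00000); divide by 6.00000 → v1 = (-0.83333, 1.00000)
Jv1 = (-9.16667, 2.66667); divide by -9.16667 → v2 = (1.00000, -0.29091)
Jv2 = (6.45455, 2.25455); divide by 6.45455 → v3 = (1.00000, 0.34930)
Requested entry of v3: -124/-355 = 0.3493

0.3493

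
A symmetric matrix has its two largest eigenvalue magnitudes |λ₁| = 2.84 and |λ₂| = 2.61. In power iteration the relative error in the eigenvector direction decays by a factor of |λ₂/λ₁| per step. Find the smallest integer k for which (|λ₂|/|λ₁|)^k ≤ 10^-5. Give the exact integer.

137

|λ₂/λ₁| = 2.61/2.84 = 0.91901
Need k ≥ ln(10^-5) / ln(0.91901) = -11.5129 / -0.0845 ≈ 136.322
Smallest integer k satisfying the bound: 137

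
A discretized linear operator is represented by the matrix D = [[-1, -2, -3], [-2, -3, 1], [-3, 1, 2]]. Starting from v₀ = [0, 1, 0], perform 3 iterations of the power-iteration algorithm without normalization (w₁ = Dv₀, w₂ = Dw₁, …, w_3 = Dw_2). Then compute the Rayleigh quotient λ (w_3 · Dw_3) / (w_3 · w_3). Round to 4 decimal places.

λ ≈ -3.4930

w1 = Dv₀ = (-2, -3, 1)
w2 = Dw1 = (5, 14, 5)
w3 = Dw2 = (-48, -47, 9)
Dw3 = (115, 246, 115)
w3·Dw3 = (-48)·115 + (-47)·246 + 9·115 = -16047; w3·w3 = (-48)·(-48) + (-47)·(-47) + 9·9 = 4594
λ ≈ -16047/4594 = -3.4930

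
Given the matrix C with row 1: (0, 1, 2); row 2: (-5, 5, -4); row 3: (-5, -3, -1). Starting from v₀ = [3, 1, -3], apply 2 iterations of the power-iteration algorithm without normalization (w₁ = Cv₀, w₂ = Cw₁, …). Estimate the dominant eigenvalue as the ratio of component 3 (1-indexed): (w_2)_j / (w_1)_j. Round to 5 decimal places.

w1 = Cv₀ = (0·3 + 1·1 + 2·(-3); (-5)·3 + 5·1 + (-4)·(-3); (-5)·3 + (-3)·1 + (-1)·(-3)) = (-5, 2, -15)
w2 = Cw1 = (0·(-5) + 1·2 + 2·(-15); (-5)·(-5) + 5·2 + (-4)·(-15); (-5)·(-5) + (-3)·2 + (-1)·(-15)) = (-28, 95, 34)
Ratio at component: 34 / -15 = -2.26667

λ ≈ -2.26667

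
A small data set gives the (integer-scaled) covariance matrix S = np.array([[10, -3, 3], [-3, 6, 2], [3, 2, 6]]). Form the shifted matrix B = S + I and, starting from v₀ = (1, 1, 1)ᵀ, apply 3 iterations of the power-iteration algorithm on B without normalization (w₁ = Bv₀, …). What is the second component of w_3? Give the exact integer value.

B = S + I has rows (11, -3, 3); (-3, 7, 2); (3, 2, 7)
w1 = Bv₀ = (11, 6, 12)
w2 = Bw1 = (139, 33, 129)
w3 = Bw2 = (1817, 72, 1386)
Requested component of w3: 72

72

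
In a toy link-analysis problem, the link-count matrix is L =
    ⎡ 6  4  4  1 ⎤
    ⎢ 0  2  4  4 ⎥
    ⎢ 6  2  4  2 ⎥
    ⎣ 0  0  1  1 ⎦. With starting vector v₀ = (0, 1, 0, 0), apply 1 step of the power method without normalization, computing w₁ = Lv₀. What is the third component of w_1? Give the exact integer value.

w1 = Lv₀ = (4, 2, 2, 0)
The requested component of w1 is 2.

2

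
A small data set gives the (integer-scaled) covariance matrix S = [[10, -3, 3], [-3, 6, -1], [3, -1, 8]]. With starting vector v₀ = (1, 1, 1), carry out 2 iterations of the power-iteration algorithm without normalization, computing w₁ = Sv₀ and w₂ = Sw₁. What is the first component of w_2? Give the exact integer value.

w1 = Sv₀ = (10·1 + (-3)·1 + 3·1; (-3)·1 + 6·1 + (-1)·1; 3·1 + (-1)·1 + 8·1) = (10, 2, 10)
w2 = Sw1 = (10·10 + (-3)·2 + 3·10; (-3)·10 + 6·2 + (-1)·10; 3·10 + (-1)·2 + 8·10) = (124, -28, 108)
The requested component of w2 is 124.

124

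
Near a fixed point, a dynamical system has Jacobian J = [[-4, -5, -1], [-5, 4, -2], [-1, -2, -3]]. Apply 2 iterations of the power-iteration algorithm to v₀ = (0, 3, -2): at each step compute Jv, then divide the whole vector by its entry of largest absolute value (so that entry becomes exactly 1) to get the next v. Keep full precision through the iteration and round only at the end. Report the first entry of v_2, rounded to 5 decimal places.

Jv0 = (-13.000000, 16.000000, 0.000000); divide by 16.000000 → v1 = (-0.812500, 1.000000, 0.000000)
Jv1 = (-1.750000, 8.062500, -1.187500); divide by 8.062500 → v2 = (-0.217054, 1.000000, -0.147287)
Requested entry of v2: -28/129 = -0.21705

-0.21705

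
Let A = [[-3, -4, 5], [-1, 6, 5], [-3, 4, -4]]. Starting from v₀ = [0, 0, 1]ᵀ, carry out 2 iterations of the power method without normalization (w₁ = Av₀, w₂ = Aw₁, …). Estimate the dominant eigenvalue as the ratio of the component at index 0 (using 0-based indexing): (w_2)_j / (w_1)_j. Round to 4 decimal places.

w1 = Av₀ = (5, 5, -4)
w2 = Aw1 = (-55, 5, 21)
Ratio at component: -55 / 5 = -11.0000

λ ≈ -11.0000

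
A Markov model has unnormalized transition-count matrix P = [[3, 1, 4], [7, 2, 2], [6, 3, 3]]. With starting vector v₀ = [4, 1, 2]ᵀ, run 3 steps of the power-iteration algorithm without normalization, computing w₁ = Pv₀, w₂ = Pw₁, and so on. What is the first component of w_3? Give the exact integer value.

w1 = Pv₀ = (21, 34, 33)
w2 = Pw1 = (229, 281, 327)
w3 = Pw2 = (2276, 2819, 3198)
The requested component of w3 is 2276.

2276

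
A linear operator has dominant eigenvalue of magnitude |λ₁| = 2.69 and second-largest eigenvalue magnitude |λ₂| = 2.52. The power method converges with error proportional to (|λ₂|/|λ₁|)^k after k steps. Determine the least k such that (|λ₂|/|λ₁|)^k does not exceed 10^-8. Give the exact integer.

|λ₂/λ₁| = 2.52/2.69 = 0.93680
Need k ≥ ln(10^-8) / ln(0.93680) = -18.4207 / -0.0653 ≈ 282.170
Smallest integer k satisfying the bound: 283

283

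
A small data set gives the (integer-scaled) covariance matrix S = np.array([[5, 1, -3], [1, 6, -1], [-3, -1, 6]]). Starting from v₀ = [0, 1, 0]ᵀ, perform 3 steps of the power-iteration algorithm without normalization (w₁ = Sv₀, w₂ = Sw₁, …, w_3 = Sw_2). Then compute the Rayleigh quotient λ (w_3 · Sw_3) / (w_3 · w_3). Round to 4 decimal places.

λ ≈ 8.5235

w1 = Sv₀ = (1, 6, -1)
w2 = Sw1 = (14, 38, -15)
w3 = Sw2 = (153, 257, -170)
Sw3 = (1532, 1865, -1736)
w3·Sw3 = 153·1532 + 257·1865 + (-170)·(-1736) = 1008821; w3·w3 = 153·153 + 257·257 + (-170)·(-170) = 118358
λ ≈ 1008821/118358 = 8.5235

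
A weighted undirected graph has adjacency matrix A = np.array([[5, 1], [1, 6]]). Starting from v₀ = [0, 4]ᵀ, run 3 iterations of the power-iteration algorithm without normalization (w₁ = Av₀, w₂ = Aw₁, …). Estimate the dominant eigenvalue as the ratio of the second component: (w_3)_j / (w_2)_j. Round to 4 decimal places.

w1 = Av₀ = (4, 24)
w2 = Aw1 = (44, 148)
w3 = Aw2 = (368, 932)
Ratio at component: 932 / 148 = 6.2973

λ ≈ 6.2973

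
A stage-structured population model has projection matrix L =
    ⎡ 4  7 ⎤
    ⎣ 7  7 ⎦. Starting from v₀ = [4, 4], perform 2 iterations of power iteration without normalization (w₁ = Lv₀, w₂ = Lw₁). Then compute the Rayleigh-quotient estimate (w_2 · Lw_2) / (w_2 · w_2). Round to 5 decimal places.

w1 = Lv₀ = (4·4 + 7·4; 7·4 + 7·4) = (44, 56)
w2 = Lw1 = (4·44 + 7·56; 7·44 + 7·56) = (568, 700)
Lw2 = (7172, 8876)
w2·Lw2 = 568·7172 + 700·8876 = 10286896; w2·w2 = 568·568 + 700·700 = 812624
λ ≈ 10286896/812624 = 12.65886

λ ≈ 12.65886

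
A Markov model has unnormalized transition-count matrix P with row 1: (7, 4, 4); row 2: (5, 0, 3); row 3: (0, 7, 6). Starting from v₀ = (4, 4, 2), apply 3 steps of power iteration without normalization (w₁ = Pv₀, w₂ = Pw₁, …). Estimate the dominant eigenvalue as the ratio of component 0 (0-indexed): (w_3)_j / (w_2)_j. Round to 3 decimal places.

λ ≈ 12.108

w1 = Pv₀ = (7·4 + 4·4 + 4·2; 5·4 + 0·4 + 3·2; 0·4 + 7·4 + 6·2) = (52, 26, 40)
w2 = Pw1 = (7·52 + 4·26 + 4·40; 5·52 + 0·26 + 3·40; 0·52 + 7·26 + 6·40) = (628, 380, 422)
w3 = Pw2 = (7604, 4406, 5192)
Ratio at component: 7604 / 628 = 12.108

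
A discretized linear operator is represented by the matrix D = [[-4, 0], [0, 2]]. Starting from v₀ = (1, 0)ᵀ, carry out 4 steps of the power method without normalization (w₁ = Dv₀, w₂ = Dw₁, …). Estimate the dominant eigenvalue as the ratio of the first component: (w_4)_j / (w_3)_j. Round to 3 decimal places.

w1 = Dv₀ = (-4, 0)
w2 = Dw1 = (16, 0)
w3 = Dw2 = (-64, 0)
w4 = Dw3 = (256, 0)
Ratio at component: 256 / -64 = -4.000

-4.000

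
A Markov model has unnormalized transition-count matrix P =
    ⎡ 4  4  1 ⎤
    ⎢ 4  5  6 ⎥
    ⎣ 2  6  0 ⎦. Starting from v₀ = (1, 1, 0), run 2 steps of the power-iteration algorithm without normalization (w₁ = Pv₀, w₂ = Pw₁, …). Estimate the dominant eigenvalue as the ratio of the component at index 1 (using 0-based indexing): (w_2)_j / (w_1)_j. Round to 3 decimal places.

13.889

w1 = Pv₀ = (4·1 + 4·1 + 1·0; 4·1 + 5·1 + 6·0; 2·1 + 6·1 + 0·0) = (8, 9, 8)
w2 = Pw1 = (4·8 + 4·9 + 1·8; 4·8 + 5·9 + 6·8; 2·8 + 6·9 + 0·8) = (76, 125, 70)
Ratio at component: 125 / 9 = 13.889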